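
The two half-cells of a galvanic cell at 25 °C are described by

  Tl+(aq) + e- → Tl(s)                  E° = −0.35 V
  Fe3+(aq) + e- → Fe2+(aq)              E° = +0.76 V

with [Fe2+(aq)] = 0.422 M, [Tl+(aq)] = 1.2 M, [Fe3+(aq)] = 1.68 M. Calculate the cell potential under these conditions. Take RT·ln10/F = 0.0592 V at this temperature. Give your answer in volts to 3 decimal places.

+1.141 V

Fe³⁺/Fe²⁺ is reduced (cathode, E° = +0.76 V) and Tl⁺/Tl is oxidized (anode).
E°cell = E°cat − E°an = +0.76 − (−0.35) = +1.11 V; n = 1.
For the overall reaction Fe3+(aq) + Tl(s) → Fe2+(aq) + Tl+(aq), Q = ([Fe2+(aq)]·[Tl+(aq)]) / [Fe3+(aq)] = 0.301, giving log Q = −0.521.
By the Nernst equation, E = +1.11 − (0.0592/1)·(−0.521) = +1.141 V.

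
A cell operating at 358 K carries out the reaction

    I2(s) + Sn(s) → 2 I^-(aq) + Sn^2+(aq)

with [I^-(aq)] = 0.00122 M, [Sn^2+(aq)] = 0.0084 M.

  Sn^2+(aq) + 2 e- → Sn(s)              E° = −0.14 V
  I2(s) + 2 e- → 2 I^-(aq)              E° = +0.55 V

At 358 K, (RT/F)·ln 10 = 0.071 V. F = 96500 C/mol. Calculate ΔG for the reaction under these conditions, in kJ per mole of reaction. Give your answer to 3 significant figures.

With I₂/I⁻ reduced at the cathode, E°cell = +0.55 − (−0.14) = +0.69 V and n = 2.
The reaction quotient is [I^-(aq)]^2·[Sn^2+(aq)] = 1.25×10^−8; by Nernst, E = +0.69 − (0.071/2)(−7.903) = +0.9706 V.
Then ΔG = −nFE = −2 × 96500 × +0.9706 J/mol = −187 kJ/mol.

−187 kJ/mol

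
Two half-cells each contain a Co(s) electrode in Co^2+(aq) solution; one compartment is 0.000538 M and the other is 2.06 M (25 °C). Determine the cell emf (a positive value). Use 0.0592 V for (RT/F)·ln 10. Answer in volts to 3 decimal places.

0.106 V

For a concentration cell E°cell = 0, since both electrodes use the same couple.
The compartment with the higher Co^2+(aq) concentration (2.06 M) acts as the cathode; ions are reduced there and produced at the dilute (0.000538 M) anode.
With n = 2, Ecell = −(0.0592/2)·log([dilute]/[conc]) = −(0.0592/2)·log(0.000538/2.06) = +0.106 V.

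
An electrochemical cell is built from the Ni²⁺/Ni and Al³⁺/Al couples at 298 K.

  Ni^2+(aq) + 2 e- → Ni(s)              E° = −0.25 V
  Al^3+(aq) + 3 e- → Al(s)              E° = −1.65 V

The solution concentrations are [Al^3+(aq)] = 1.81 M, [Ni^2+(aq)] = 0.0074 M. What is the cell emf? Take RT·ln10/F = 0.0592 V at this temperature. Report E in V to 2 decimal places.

Since E°(Ni²⁺/Ni) > E°(Al³⁺/Al), Ni²⁺/Ni serves as the cathode.
The standard potential is −0.25 − (−1.65) = +1.40 V and the balanced reaction transfers n = 6 electrons.
Balancing gives 3 Ni^2+(aq) + 2 Al(s) → 3 Ni(s) + 2 Al^3+(aq); hence Q = [Al^3+(aq)]^2 / [Ni^2+(aq)]^3 = 8.08×10^6 (log Q = 6.908).
Applying E = E° − (RT ln10/nF)·log Q gives +1.40 − (0.0592/6)(6.908) = +1.33 V.

+1.33 V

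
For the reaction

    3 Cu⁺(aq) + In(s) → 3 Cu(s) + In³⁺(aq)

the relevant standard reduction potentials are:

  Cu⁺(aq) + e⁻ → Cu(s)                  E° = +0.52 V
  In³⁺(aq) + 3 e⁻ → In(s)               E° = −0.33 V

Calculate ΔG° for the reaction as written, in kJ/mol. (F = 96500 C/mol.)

−246 kJ/mol

In the reaction as written Cu⁺(aq) is reduced, so the Cu⁺/Cu couple is the cathode and In³⁺/In is the anode.
E°cell = +0.52 − (−0.33) = +0.85 V; balancing electrons gives n = 3.
ΔG° = −nFE°cell = −(3)(96500)(+0.85) J/mol = −246 kJ/mol.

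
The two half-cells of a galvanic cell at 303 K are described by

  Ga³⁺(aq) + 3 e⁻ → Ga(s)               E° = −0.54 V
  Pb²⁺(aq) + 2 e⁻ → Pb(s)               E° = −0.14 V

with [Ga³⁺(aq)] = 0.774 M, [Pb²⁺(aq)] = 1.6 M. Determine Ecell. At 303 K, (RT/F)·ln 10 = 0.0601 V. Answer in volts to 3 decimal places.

+0.408 V

Pb²⁺/Pb is reduced (cathode, E° = −0.14 V) and Ga³⁺/Ga is oxidized (anode).
E°cell = −0.14 − (−0.54) = +0.40 V, with n = 6 electrons transferred.
For the overall reaction 3 Pb²⁺(aq) + 2 Ga(s) → 3 Pb(s) + 2 Ga³⁺(aq), Q = [Ga³⁺(aq)]^2 / [Pb²⁺(aq)]^3 = 0.146, giving log Q = −0.835.
By the Nernst equation, E = +0.40 − (0.0601/6)·(−0.835) = +0.408 V.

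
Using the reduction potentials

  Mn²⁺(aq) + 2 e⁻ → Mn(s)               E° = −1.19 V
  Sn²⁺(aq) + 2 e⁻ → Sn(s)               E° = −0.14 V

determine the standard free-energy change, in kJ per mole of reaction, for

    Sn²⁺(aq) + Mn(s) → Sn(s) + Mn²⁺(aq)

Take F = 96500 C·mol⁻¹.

−203 kJ/mol

In the reaction as written Sn²⁺(aq) is reduced, so the Sn²⁺/Sn couple is the cathode and Mn²⁺/Mn is the anode.
E°cell = −0.14 − (−1.19) = +1.05 V; balancing electrons gives n = 2.
ΔG° = −nFE°cell = −(2)(96500)(+1.05) J/mol = −203 kJ/mol.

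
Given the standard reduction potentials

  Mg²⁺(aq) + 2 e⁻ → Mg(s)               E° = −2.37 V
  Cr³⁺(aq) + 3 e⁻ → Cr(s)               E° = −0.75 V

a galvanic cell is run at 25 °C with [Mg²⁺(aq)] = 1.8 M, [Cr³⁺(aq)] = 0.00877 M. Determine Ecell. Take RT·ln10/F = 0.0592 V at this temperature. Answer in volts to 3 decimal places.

The Cr³⁺/Cr couple has the more positive E°, so it is the cathode; Mg²⁺/Mg is the anode.
E°cell = E°cat − E°an = −0.75 − (−2.37) = +1.62 V; n = 6.
For the overall reaction 2 Cr³⁺(aq) + 3 Mg(s) → 2 Cr(s) + 3 Mg²⁺(aq), Q = [Mg²⁺(aq)]^3 / [Cr³⁺(aq)]^2 = 7.58×10^4, giving log Q = 4.880.
Applying E = E° − (RT ln10/nF)·log Q gives +1.62 − (0.0592/6)(4.880) = +1.572 V.

+1.572 V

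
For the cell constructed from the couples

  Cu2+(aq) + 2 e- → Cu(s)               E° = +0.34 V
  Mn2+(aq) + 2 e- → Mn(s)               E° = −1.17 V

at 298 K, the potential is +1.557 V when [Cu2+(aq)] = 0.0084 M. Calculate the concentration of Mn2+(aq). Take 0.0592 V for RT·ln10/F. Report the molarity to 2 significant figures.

0.00022 M

The Cu²⁺/Cu couple has the larger reduction potential, so it is the cathode: E°cell = +0.34 − (−1.17) = +1.51 V and n = 2.
Rearranging E = E° − (0.0592/n)·log Q gives log Q = 2(+1.51 − (+1.557))/0.0592 = −1.588.
For Cu2+(aq) + Mn(s) → Cu(s) + Mn2+(aq), the reaction quotient is Q = [Mn2+(aq)] / [Cu2+(aq)].
Substituting the known concentrations and solving, log [Mn2+(aq)] = −3.664 and [Mn2+(aq)] = 0.00022 M.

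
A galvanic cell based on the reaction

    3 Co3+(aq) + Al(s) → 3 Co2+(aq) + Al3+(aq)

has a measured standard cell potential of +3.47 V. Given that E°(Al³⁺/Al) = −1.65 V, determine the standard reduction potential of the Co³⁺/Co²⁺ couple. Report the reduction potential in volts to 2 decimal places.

+1.82 V

In the reaction as written the Co³⁺/Co²⁺ couple is reduced (cathode) and Al³⁺/Al is oxidized (anode), so E°cell = E°(Co³⁺/Co²⁺) − E°(Al³⁺/Al).
E°(Co³⁺/Co²⁺) = E°cell + E°(anode) = +3.47 + (−1.65) = +1.82 V.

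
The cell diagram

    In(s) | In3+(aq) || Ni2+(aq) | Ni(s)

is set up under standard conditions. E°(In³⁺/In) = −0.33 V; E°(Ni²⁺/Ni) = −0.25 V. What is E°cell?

By convention the left-hand electrode in cell notation is the anode (oxidation) and the right-hand electrode is the cathode (reduction).
E°cell = E°(right) − E°(left) = −0.25 − (−0.33) = +0.08 V.

+0.08 V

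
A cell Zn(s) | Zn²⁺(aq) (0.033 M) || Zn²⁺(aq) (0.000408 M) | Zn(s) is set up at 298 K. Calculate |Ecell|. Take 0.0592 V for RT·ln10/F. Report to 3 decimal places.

0.056 V

For a concentration cell E°cell = 0, since both electrodes use the same couple.
The compartment with the higher Zn²⁺(aq) concentration (0.033 M) acts as the cathode; ions are reduced there and produced at the dilute (0.000408 M) anode.
With n = 2, Ecell = −(0.0592/2)·log([dilute]/[conc]) = −(0.0592/2)·log(0.000408/0.033) = +0.056 V.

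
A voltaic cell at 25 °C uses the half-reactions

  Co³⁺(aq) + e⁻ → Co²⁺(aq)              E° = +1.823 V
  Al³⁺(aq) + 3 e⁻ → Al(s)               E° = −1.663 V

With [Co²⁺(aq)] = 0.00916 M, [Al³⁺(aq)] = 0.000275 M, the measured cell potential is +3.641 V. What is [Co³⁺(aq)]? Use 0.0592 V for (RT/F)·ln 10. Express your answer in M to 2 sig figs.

Co³⁺/Co²⁺ is the cathode (higher E°); E°cell = +1.823 − (−1.663) = +3.486 V with n = 3.
Rearranging E = E° − (0.0592/n)·log Q gives log Q = 3(+3.486 − (+3.641))/0.0592 = −7.855.
The balanced reaction is 3 Co³⁺(aq) + Al(s) → 3 Co²⁺(aq) + Al³⁺(aq), so Q = ([Co²⁺(aq)]^3·[Al³⁺(aq)]) / [Co³⁺(aq)]^3.
Substituting the known concentrations and solving, log [Co³⁺(aq)] = −0.607 and [Co³⁺(aq)] = 0.25 M.

0.25 M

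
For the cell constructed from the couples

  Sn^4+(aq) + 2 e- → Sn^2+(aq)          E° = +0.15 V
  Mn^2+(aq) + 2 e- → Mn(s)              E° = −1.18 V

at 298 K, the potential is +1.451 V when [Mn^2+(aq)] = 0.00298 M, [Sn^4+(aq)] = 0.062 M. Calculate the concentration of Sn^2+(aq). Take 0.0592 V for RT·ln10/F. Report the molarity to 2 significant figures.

0.0017 M

Sn⁴⁺/Sn²⁺ is the cathode (higher E°); E°cell = +0.15 − (−1.18) = +1.33 V with n = 2.
Since E = E° − (0.0592/n)·log Q, log Q = n(E° − E)/0.0592 = −4.088.
For Sn^4+(aq) + Mn(s) → Sn^2+(aq) + Mn^2+(aq), the reaction quotient is Q = ([Sn^2+(aq)]·[Mn^2+(aq)]) / [Sn^4+(aq)].
Substituting the known concentrations and solving, log [Sn^2+(aq)] = −2.770 and [Sn^2+(aq)] = 0.0017 M.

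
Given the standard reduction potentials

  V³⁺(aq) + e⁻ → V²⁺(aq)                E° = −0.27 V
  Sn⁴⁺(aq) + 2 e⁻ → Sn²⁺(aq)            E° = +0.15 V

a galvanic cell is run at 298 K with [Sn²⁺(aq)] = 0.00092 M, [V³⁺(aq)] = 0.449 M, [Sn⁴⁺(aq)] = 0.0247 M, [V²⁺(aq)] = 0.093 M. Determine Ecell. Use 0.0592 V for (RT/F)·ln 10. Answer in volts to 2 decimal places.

The Sn⁴⁺/Sn²⁺ couple has the more positive E°, so it is the cathode; V³⁺/V²⁺ is the anode.
The standard potential is +0.15 − (−0.27) = +0.42 V and the balanced reaction transfers n = 2 electrons.
The balanced reaction is Sn⁴⁺(aq) + 2 V²⁺(aq) → Sn²⁺(aq) + 2 V³⁺(aq), so Q = ([Sn²⁺(aq)]·[V³⁺(aq)]^2) / ([Sn⁴⁺(aq)]·[V²⁺(aq)]^2) = 0.868 and log Q = −0.061.
E = E° − (0.0592/n)·log Q = +0.42 − (0.0592/2)(−0.061) = +0.42 V.

+0.42 V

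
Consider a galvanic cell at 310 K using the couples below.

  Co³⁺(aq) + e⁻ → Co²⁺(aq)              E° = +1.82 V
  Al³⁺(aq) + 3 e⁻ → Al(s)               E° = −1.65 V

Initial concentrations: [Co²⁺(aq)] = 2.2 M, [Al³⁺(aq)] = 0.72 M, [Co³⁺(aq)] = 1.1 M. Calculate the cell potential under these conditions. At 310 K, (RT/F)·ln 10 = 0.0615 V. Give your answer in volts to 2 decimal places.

The Co³⁺/Co²⁺ couple has the more positive E°, so it is the cathode; Al³⁺/Al is the anode.
E°cell = E°cat − E°an = +1.82 − (−1.65) = +3.47 V; n = 3.
Balancing gives 3 Co³⁺(aq) + Al(s) → 3 Co²⁺(aq) + Al³⁺(aq); hence Q = ([Co²⁺(aq)]^3·[Al³⁺(aq)]) / [Co³⁺(aq)]^3 = 5.76 (log Q = 0.760).
E = E° − (0.0615/n)·log Q = +3.47 − (0.0615/3)(0.760) = +3.45 V.

+3.45 V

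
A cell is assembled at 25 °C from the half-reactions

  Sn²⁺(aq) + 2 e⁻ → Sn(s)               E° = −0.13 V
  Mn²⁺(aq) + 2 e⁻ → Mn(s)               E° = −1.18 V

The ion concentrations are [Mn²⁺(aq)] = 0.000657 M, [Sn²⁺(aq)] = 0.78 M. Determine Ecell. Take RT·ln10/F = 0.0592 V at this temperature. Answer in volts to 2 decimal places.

Sn²⁺/Sn is reduced (cathode, E° = −0.13 V) and Mn²⁺/Mn is oxidized (anode).
The standard potential is −0.13 − (−1.18) = +1.05 V and the balanced reaction transfers n = 2 electrons.
For the overall reaction Sn²⁺(aq) + Mn(s) → Sn(s) + Mn²⁺(aq), Q = [Mn²⁺(aq)] / [Sn²⁺(aq)] = 0.000842, giving log Q = −3.075.
Applying E = E° − (RT ln10/nF)·log Q gives +1.05 − (0.0592/2)(−3.075) = +1.14 V.

+1.14 V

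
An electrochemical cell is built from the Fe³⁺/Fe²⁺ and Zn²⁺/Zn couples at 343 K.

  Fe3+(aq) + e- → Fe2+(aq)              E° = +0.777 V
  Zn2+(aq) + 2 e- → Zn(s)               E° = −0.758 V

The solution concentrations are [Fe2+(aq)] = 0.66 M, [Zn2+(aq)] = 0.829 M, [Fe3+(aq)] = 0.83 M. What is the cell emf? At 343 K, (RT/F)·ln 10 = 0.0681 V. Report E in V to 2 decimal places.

+1.54 V

The Fe³⁺/Fe²⁺ couple has the more positive E°, so it is the cathode; Zn²⁺/Zn is the anode.
The standard potential is +0.777 − (−0.758) = +1.535 V and the balanced reaction transfers n = 2 electrons.
For the overall reaction 2 Fe3+(aq) + Zn(s) → 2 Fe2+(aq) + Zn2+(aq), Q = ([Fe2+(aq)]^2·[Zn2+(aq)]) / [Fe3+(aq)]^2 = 0.524, giving log Q = −0.281.
E = E° − (0.0681/n)·log Q = +1.535 − (0.0681/2)(−0.281) = +1.54 V.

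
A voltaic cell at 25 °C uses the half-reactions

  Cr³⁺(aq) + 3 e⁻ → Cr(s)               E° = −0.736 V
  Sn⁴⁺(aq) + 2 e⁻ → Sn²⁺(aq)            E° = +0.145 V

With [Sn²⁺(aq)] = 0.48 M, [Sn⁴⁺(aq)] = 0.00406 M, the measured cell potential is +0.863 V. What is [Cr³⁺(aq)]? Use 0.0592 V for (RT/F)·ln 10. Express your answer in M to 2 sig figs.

Sn⁴⁺/Sn²⁺ is the cathode (higher E°); E°cell = +0.145 − (−0.736) = +0.881 V with n = 6.
From the Nernst equation, log Q = n(E° − E)/0.0592 = 6·(+0.881 − (+0.863))/0.0592 = 1.824.
For 3 Sn⁴⁺(aq) + 2 Cr(s) → 3 Sn²⁺(aq) + 2 Cr³⁺(aq), the reaction quotient is Q = ([Sn²⁺(aq)]^3·[Cr³⁺(aq)]^2) / [Sn⁴⁺(aq)]^3.
Solving for the unknown gives log [Cr³⁺(aq)] = −2.197, so [Cr³⁺(aq)] ≈ 0.0064 M.

0.0064 M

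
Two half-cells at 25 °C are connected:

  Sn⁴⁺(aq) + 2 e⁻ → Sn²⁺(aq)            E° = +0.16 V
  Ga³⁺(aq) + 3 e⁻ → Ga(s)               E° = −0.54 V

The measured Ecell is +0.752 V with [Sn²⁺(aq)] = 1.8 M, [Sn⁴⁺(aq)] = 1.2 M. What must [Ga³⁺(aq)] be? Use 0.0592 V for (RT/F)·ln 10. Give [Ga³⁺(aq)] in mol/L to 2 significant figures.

The Sn⁴⁺/Sn²⁺ couple has the larger reduction potential, so it is the cathode: E°cell = +0.16 − (−0.54) = +0.70 V and n = 6.
From the Nernst equation, log Q = n(E° − E)/0.0592 = 6·(+0.70 − (+0.752))/0.0592 = −5.270.
The balanced reaction is 3 Sn⁴⁺(aq) + 2 Ga(s) → 3 Sn²⁺(aq) + 2 Ga³⁺(aq), so Q = ([Sn²⁺(aq)]^3·[Ga³⁺(aq)]^2) / [Sn⁴⁺(aq)]^3.
Solving for the unknown gives log [Ga³⁺(aq)] = −2.899, so [Ga³⁺(aq)] ≈ 0.0013 M.

0.0013 M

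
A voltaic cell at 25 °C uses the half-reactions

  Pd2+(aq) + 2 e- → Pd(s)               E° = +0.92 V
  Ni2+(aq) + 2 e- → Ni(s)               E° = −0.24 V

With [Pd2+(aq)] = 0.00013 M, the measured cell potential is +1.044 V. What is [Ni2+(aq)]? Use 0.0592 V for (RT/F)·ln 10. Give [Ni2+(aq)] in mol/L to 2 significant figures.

1.1 M

Pd²⁺/Pd is the cathode (higher E°); E°cell = +0.92 − (−0.24) = +1.16 V with n = 2.
Since E = E° − (0.0592/n)·log Q, log Q = n(E° − E)/0.0592 = 3.919.
The balanced reaction is Pd2+(aq) + Ni(s) → Pd(s) + Ni2+(aq), so Q = [Ni2+(aq)] / [Pd2+(aq)].
Substituting the known concentrations and solving, log [Ni2+(aq)] = 0.033 and [Ni2+(aq)] = 1.1 M.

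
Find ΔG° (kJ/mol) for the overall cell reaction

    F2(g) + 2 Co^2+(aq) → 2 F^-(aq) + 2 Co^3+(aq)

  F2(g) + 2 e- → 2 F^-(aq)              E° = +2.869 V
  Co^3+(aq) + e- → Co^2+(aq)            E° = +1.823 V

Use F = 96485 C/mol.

In the reaction as written F2(g) is reduced, so the F₂/F⁻ couple is the cathode and Co³⁺/Co²⁺ is the anode.
E°cell = +2.869 − (+1.823) = +1.046 V; balancing electrons gives n = 2.
ΔG° = −nFE°cell = −(2)(96485)(+1.046) J/mol = −202 kJ/mol.

−202 kJ/mol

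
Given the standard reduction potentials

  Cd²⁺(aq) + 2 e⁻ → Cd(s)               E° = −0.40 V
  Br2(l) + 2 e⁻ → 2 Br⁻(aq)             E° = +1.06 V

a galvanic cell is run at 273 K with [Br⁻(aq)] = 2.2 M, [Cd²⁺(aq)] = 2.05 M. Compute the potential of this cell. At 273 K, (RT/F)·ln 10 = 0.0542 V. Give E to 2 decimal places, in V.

+1.43 V

The Br₂/Br⁻ couple has the more positive E°, so it is the cathode; Cd²⁺/Cd is the anode.
E°cell = E°cat − E°an = +1.06 − (−0.40) = +1.46 V; n = 2.
Balancing gives Br2(l) + Cd(s) → 2 Br⁻(aq) + Cd²⁺(aq); hence Q = [Br⁻(aq)]^2·[Cd²⁺(aq)] = 9.92 (log Q = 0.997).
Applying E = E° − (RT ln10/nF)·log Q gives +1.46 − (0.0542/2)(0.997) = +1.43 V.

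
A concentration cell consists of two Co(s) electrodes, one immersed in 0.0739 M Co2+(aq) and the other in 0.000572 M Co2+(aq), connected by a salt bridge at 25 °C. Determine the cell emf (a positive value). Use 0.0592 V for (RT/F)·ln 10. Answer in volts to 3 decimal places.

For a concentration cell E°cell = 0, since both electrodes use the same couple.
The compartment with the higher Co2+(aq) concentration (0.0739 M) acts as the cathode; ions are reduced there and produced at the dilute (0.000572 M) anode.
With n = 2, Ecell = −(0.0592/2)·log([dilute]/[conc]) = −(0.0592/2)·log(0.000572/0.0739) = +0.062 V.

0.062 V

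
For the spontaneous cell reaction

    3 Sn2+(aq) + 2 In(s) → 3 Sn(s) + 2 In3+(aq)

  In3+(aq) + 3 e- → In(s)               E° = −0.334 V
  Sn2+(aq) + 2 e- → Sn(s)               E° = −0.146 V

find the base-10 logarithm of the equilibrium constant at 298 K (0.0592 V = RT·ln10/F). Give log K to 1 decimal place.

The Sn²⁺/Sn couple is reduced (cathode); E°cell = −0.146 − (−0.334) = +0.188 V with n = 6.
At equilibrium E = 0, so log K = nE°cell / 0.0592 = (6)(+0.188) / 0.0592 = 19.1.

log K = 19.1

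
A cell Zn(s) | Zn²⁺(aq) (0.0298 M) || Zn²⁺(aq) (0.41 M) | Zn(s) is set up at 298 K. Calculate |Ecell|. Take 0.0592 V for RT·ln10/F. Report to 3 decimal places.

0.034 V

For a concentration cell E°cell = 0, since both electrodes use the same couple.
The compartment with the higher Zn²⁺(aq) concentration (0.41 M) acts as the cathode; ions are reduced there and produced at the dilute (0.0298 M) anode.
With n = 2, Ecell = −(0.0592/2)·log([dilute]/[conc]) = −(0.0592/2)·log(0.0298/0.41) = +0.034 V.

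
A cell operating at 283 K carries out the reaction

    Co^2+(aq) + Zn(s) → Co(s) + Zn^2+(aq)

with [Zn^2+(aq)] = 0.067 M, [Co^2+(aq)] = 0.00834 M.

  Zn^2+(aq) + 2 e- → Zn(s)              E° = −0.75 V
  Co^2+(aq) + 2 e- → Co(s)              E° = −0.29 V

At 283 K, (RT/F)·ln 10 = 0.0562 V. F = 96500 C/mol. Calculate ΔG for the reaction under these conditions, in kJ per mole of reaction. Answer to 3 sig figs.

−83.9 kJ/mol

The standard cell potential is −0.29 − (−0.75) = +0.46 V, with n = 2 electrons in the balanced equation.
Q = [Zn^2+(aq)] / [Co^2+(aq)] = 8.03, so log Q = 0.905 and E = +0.46 − (0.0562/2)(0.905) = +0.4346 V.
Then ΔG = −nFE = −2 × 96500 × +0.4346 J/mol = −83.9 kJ/mol.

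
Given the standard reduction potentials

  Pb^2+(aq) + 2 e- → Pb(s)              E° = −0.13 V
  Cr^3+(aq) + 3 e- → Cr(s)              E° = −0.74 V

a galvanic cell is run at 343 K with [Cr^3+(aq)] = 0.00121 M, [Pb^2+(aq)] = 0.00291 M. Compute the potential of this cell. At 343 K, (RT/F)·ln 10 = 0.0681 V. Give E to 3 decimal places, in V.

+0.590 V

Pb²⁺/Pb is reduced (cathode, E° = −0.13 V) and Cr³⁺/Cr is oxidized (anode).
The standard potential is −0.13 − (−0.74) = +0.61 V and the balanced reaction transfers n = 6 electrons.
Balancing gives 3 Pb^2+(aq) + 2 Cr(s) → 3 Pb(s) + 2 Cr^3+(aq); hence Q = [Cr^3+(aq)]^2 / [Pb^2+(aq)]^3 = 59.4 (log Q = 1.774).
By the Nernst equation, E = +0.61 − (0.0681/6)·(1.774) = +0.590 V.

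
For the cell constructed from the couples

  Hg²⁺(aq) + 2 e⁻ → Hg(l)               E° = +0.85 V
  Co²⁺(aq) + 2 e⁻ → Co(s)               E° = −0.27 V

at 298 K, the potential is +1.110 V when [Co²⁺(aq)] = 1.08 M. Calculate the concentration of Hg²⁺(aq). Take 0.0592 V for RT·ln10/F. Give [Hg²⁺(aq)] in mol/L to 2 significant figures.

0.50 M

The Hg²⁺/Hg couple has the larger reduction potential, so it is the cathode: E°cell = +0.85 − (−0.27) = +1.12 V and n = 2.
From the Nernst equation, log Q = n(E° − E)/0.0592 = 2·(+1.12 − (+1.110))/0.0592 = 0.338.
The balanced reaction is Hg²⁺(aq) + Co(s) → Hg(l) + Co²⁺(aq), so Q = [Co²⁺(aq)] / [Hg²⁺(aq)].
Substituting the known concentrations and solving, log [Hg²⁺(aq)] = −0.305 and [Hg²⁺(aq)] = 0.50 M.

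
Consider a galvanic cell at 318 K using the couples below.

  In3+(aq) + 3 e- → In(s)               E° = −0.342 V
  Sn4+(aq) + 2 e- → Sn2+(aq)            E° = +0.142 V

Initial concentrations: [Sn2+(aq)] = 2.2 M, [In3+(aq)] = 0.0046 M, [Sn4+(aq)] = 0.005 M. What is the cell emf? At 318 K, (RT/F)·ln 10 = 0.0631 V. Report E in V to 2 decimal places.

+0.45 V

Sn⁴⁺/Sn²⁺ is reduced (cathode, E° = +0.142 V) and In³⁺/In is oxidized (anode).
E°cell = E°cat − E°an = +0.142 − (−0.342) = +0.484 V; n = 6.
The balanced reaction is 3 Sn4+(aq) + 2 In(s) → 3 Sn2+(aq) + 2 In3+(aq), so Q = ([Sn2+(aq)]^3·[In3+(aq)]^2) / [Sn4+(aq)]^3 = 1.8×10^3 and log Q = 3.256.
By the Nernst equation, E = +0.484 − (0.0631/6)·(3.256) = +0.45 V.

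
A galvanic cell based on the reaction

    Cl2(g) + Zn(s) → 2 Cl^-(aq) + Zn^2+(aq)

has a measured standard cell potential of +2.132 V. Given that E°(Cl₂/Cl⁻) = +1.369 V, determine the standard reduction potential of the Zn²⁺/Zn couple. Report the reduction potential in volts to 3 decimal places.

−0.763 V

In the reaction as written the Cl₂/Cl⁻ couple is reduced (cathode) and Zn²⁺/Zn is oxidized (anode), so E°cell = E°(Cl₂/Cl⁻) − E°(Zn²⁺/Zn).
E°(Zn²⁺/Zn) = E°(cathode) − E°cell = +1.369 − (+2.132) = −0.763 V.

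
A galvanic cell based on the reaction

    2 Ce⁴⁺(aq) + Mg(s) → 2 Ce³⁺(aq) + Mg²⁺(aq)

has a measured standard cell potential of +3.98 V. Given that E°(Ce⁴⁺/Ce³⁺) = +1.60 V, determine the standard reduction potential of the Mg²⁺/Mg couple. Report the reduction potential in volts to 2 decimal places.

In the reaction as written the Ce⁴⁺/Ce³⁺ couple is reduced (cathode) and Mg²⁺/Mg is oxidized (anode), so E°cell = E°(Ce⁴⁺/Ce³⁺) − E°(Mg²⁺/Mg).
E°(Mg²⁺/Mg) = E°(cathode) − E°cell = +1.60 − (+3.98) = −2.38 V.

−2.38 V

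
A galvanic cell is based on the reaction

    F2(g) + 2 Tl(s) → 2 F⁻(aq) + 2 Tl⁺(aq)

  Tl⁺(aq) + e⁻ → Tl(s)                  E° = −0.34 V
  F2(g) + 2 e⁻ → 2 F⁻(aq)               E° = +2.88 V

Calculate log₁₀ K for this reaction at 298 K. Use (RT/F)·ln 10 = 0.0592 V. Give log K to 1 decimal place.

log K = 108.8

The F₂/F⁻ couple is reduced (cathode); E°cell = +2.88 − (−0.34) = +3.22 V with n = 2.
At equilibrium E = 0, so log K = nE°cell / 0.0592 = (2)(+3.22) / 0.0592 = 108.8.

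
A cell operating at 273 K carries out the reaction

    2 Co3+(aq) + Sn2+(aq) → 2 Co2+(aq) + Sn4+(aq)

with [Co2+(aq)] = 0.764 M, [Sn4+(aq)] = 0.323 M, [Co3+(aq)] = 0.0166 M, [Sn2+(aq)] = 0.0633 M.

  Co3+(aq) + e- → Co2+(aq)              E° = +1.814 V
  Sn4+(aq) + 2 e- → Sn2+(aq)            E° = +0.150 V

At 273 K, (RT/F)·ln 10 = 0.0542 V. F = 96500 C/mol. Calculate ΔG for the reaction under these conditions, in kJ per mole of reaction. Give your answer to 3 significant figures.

The standard cell potential is +1.814 − (+0.150) = +1.664 V, with n = 2 electrons in the balanced equation.
The reaction quotient is ([Co2+(aq)]^2·[Sn4+(aq)]) / ([Co3+(aq)]^2·[Sn2+(aq)]) = 1.08×10^4; by Nernst, E = +1.664 − (0.0542/2)(4.034) = +1.5547 V.
Then ΔG = −nFE = −2 × 96500 × +1.5547 J/mol = −300 kJ/mol.

−300 kJ/mol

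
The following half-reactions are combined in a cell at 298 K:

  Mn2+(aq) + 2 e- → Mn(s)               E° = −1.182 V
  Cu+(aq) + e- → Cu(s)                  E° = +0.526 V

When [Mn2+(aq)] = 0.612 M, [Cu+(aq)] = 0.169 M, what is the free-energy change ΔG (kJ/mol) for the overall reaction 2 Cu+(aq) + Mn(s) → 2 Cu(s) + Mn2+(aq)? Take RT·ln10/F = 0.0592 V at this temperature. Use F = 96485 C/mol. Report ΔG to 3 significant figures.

−322 kJ/mol

The standard cell potential is +0.526 − (−1.182) = +1.708 V, with n = 2 electrons in the balanced equation.
The reaction quotient is [Mn2+(aq)] / [Cu+(aq)]^2 = 21.4; by Nernst, E = +1.708 − (0.0592/2)(1.331) = +1.6686 V.
Finally ΔG = −nFE = −(2)(96485 C/mol)(+1.6686 V) = −322 kJ/mol.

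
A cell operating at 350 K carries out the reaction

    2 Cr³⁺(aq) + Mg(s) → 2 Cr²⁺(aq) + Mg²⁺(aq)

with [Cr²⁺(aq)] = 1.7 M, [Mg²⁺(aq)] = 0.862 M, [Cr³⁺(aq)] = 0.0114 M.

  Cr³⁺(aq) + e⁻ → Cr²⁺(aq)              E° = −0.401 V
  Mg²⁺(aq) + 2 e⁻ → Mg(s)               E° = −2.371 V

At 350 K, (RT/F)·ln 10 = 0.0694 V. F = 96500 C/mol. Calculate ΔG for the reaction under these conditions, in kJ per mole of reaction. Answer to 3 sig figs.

The standard cell potential is −0.401 − (−2.371) = +1.970 V, with n = 2 electrons in the balanced equation.
Here Q = ([Cr²⁺(aq)]^2·[Mg²⁺(aq)]) / [Cr³⁺(aq)]^2 = 1.92×10^4 (log Q = 4.283), giving E = +1.970 − (0.0694/2)·(4.283) = +1.8214 V.
Then ΔG = −nFE = −2 × 96500 × +1.8214 J/mol = −352 kJ/mol.

−352 kJ/mol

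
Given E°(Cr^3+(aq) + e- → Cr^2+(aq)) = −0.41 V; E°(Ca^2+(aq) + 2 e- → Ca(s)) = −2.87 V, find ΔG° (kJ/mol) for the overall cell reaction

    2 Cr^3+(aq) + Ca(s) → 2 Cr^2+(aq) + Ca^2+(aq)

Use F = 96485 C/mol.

−475 kJ/mol

In the reaction as written Cr^3+(aq) is reduced, so the Cr³⁺/Cr²⁺ couple is the cathode and Ca²⁺/Ca is the anode.
E°cell = −0.41 − (−2.87) = +2.46 V; balancing electrons gives n = 2.
ΔG° = −nFE°cell = −(2)(96485)(+2.46) J/mol = −475 kJ/mol.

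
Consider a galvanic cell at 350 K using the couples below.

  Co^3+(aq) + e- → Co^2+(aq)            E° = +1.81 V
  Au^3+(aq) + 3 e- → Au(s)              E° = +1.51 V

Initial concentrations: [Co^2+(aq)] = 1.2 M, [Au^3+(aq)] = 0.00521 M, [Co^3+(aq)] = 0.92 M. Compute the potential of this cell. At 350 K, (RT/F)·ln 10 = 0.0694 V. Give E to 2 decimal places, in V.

The Co³⁺/Co²⁺ couple has the more positive E°, so it is the cathode; Au³⁺/Au is the anode.
E°cell = +1.81 − (+1.51) = +0.30 V, with n = 3 electrons transferred.
For the overall reaction 3 Co^3+(aq) + Au(s) → 3 Co^2+(aq) + Au^3+(aq), Q = ([Co^2+(aq)]^3·[Au^3+(aq)]) / [Co^3+(aq)]^3 = 0.0116, giving log Q = −1.937.
E = E° − (0.0694/n)·log Q = +0.30 − (0.0694/3)(−1.937) = +0.34 V.

+0.34 V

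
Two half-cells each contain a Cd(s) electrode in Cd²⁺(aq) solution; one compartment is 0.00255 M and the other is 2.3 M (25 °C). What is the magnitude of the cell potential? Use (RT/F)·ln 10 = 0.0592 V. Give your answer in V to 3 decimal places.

0.087 V

For a concentration cell E°cell = 0, since both electrodes use the same couple.
The compartment with the higher Cd²⁺(aq) concentration (2.3 M) acts as the cathode; ions are reduced there and produced at the dilute (0.00255 M) anode.
With n = 2, Ecell = −(0.0592/2)·log([dilute]/[conc]) = −(0.0592/2)·log(0.00255/2.3) = +0.087 V.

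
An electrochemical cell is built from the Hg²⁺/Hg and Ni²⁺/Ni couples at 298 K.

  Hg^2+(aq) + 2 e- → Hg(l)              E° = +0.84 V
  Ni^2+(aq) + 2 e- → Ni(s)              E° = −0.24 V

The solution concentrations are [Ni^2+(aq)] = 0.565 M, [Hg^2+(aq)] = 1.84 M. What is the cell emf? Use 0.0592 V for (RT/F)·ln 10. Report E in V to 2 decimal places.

+1.10 V

The Hg²⁺/Hg couple has the more positive E°, so it is the cathode; Ni²⁺/Ni is the anode.
E°cell = +0.84 − (−0.24) = +1.08 V, with n = 2 electrons transferred.
The balanced reaction is Hg^2+(aq) + Ni(s) → Hg(l) + Ni^2+(aq), so Q = [Ni^2+(aq)] / [Hg^2+(aq)] = 0.307 and log Q = −0.513.
By the Nernst equation, E = +1.08 − (0.0592/2)·(−0.513) = +1.10 V.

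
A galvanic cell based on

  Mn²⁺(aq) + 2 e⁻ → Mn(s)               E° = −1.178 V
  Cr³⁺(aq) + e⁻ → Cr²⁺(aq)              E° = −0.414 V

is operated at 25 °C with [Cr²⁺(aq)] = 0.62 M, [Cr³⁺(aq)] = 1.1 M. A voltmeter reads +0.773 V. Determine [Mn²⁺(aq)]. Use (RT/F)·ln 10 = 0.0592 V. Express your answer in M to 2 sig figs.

1.6 M

The Cr³⁺/Cr²⁺ couple has the larger reduction potential, so it is the cathode: E°cell = −0.414 − (−1.178) = +0.764 V and n = 2.
Since E = E° − (0.0592/n)·log Q, log Q = n(E° − E)/0.0592 = −0.304.
For 2 Cr³⁺(aq) + Mn(s) → 2 Cr²⁺(aq) + Mn²⁺(aq), the reaction quotient is Q = ([Cr²⁺(aq)]^2·[Mn²⁺(aq)]) / [Cr³⁺(aq)]^2.
Solving for the unknown gives log [Mn²⁺(aq)] = 0.194, so [Mn²⁺(aq)] ≈ 1.6 M.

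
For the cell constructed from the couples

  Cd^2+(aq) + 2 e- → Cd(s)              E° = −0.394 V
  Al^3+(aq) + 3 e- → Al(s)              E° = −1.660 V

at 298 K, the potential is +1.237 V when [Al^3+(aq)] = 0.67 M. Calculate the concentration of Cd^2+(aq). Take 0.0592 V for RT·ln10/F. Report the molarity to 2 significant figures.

0.080 M

The Cd²⁺/Cd couple has the larger reduction potential, so it is the cathode: E°cell = −0.394 − (−1.660) = +1.266 V and n = 6.
From the Nernst equation, log Q = n(E° − E)/0.0592 = 6·(+1.266 − (+1.237))/0.0592 = 2.939.
The balanced reaction is 3 Cd^2+(aq) + 2 Al(s) → 3 Cd(s) + 2 Al^3+(aq), so Q = [Al^3+(aq)]^2 / [Cd^2+(aq)]^3.
Isolating [Cd^2+(aq)] in Q = 10^{2.939} yields log [Cd^2+(aq)] = −1.096, i.e. 0.080 M.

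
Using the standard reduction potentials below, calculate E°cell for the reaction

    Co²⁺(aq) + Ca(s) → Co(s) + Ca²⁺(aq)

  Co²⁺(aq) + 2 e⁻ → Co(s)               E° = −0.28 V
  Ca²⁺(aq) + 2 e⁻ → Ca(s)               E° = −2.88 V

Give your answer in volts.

In the reaction as written, Co²⁺(aq) is reduced (cathode) and Ca²⁺(aq) is produced by oxidation at the anode.
E°cell = E°(cathode) − E°(anode) = −0.28 − (−2.88) = +2.60 V.
The positive value indicates the reaction is spontaneous as written.

+2.60 V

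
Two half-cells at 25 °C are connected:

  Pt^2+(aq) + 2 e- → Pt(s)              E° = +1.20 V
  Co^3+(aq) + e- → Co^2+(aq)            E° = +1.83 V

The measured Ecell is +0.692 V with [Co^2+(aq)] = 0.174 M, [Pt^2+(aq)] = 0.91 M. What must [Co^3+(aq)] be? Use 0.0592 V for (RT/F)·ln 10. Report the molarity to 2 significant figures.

Co³⁺/Co²⁺ is the cathode (higher E°); E°cell = +1.83 − (+1.20) = +0.63 V with n = 2.
Since E = E° − (0.0592/n)·log Q, log Q = n(E° − E)/0.0592 = −2.095.
Balancing electrons gives 2 Co^3+(aq) + Pt(s) → 2 Co^2+(aq) + Pt^2+(aq); thus Q = ([Co^2+(aq)]^2·[Pt^2+(aq)]) / [Co^3+(aq)]^2.
Solving for the unknown gives log [Co^3+(aq)] = 0.268, so [Co^3+(aq)] ≈ 1.9 M.

1.9 M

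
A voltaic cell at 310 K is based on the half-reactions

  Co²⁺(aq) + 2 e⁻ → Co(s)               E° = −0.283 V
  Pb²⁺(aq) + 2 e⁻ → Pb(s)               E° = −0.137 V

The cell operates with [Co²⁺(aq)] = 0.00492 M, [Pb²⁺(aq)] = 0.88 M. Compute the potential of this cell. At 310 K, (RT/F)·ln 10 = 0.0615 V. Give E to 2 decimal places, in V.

+0.22 V

The Pb²⁺/Pb couple has the more positive E°, so it is the cathode; Co²⁺/Co is the anode.
The standard potential is −0.137 − (−0.283) = +0.146 V and the balanced reaction transfers n = 2 electrons.
The balanced reaction is Pb²⁺(aq) + Co(s) → Pb(s) + Co²⁺(aq), so Q = [Co²⁺(aq)] / [Pb²⁺(aq)] = 0.00559 and log Q = −2.253.
By the Nernst equation, E = +0.146 − (0.0615/2)·(−2.253) = +0.22 V.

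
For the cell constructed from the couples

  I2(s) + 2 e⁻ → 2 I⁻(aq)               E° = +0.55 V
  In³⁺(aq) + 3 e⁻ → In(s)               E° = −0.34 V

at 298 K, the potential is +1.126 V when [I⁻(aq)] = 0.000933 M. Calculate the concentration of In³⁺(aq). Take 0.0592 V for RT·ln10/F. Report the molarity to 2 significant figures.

0.0014 M

I₂/I⁻ is the cathode (higher E°); E°cell = +0.55 − (−0.34) = +0.89 V with n = 6.
From the Nernst equation, log Q = n(E° − E)/0.0592 = 6·(+0.89 − (+1.126))/0.0592 = −23.919.
Balancing electrons gives 3 I2(s) + 2 In(s) → 6 I⁻(aq) + 2 In³⁺(aq); thus Q = [I⁻(aq)]^6·[In³⁺(aq)]^2.
Substituting the known concentrations and solving, log [In³⁺(aq)] = −2.869 and [In³⁺(aq)] = 0.0014 M.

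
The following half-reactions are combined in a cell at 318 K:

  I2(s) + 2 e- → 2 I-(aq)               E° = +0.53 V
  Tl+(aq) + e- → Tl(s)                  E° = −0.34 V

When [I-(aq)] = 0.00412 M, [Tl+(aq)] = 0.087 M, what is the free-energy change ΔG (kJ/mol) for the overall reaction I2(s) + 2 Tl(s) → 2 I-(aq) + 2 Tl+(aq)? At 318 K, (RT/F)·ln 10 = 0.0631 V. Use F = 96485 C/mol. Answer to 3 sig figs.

With I₂/I⁻ reduced at the cathode, E°cell = +0.53 − (−0.34) = +0.87 V and n = 2.
Here Q = [I-(aq)]^2·[Tl+(aq)]^2 = 1.28×10^−7 (log Q = −6.891), giving E = +0.87 − (0.0631/2)·(−6.891) = +1.0874 V.
Then ΔG = −nFE = −2 × 96485 × +1.0874 J/mol = −210 kJ/mol.

−210 kJ/mol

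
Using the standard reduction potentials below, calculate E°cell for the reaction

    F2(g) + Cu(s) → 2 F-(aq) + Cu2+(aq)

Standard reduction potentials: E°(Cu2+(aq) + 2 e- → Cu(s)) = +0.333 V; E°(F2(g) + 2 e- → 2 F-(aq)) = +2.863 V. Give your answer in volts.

In the reaction as written, F2(g) is reduced (cathode) and Cu2+(aq) is produced by oxidation at the anode.
E°cell = E°(cathode) − E°(anode) = +2.863 − (+0.333) = +2.530 V.
The positive value indicates the reaction is spontaneous as written.

+2.530 V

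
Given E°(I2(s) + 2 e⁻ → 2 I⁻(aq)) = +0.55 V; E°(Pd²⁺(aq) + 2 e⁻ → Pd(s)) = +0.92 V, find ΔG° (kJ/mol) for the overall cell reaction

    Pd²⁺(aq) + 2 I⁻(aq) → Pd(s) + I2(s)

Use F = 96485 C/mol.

−71.4 kJ/mol

In the reaction as written Pd²⁺(aq) is reduced, so the Pd²⁺/Pd couple is the cathode and I₂/I⁻ is the anode.
E°cell = +0.92 − (+0.55) = +0.37 V; balancing electrons gives n = 2.
ΔG° = −nFE°cell = −(2)(96485)(+0.37) J/mol = −71.4 kJ/mol.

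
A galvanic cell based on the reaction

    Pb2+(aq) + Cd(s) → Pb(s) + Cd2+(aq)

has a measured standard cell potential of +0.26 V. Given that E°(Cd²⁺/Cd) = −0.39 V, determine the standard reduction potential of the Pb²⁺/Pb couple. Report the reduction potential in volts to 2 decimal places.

−0.13 V

In the reaction as written the Pb²⁺/Pb couple is reduced (cathode) and Cd²⁺/Cd is oxidized (anode), so E°cell = E°(Pb²⁺/Pb) − E°(Cd²⁺/Cd).
E°(Pb²⁺/Pb) = E°cell + E°(anode) = +0.26 + (−0.39) = −0.13 V.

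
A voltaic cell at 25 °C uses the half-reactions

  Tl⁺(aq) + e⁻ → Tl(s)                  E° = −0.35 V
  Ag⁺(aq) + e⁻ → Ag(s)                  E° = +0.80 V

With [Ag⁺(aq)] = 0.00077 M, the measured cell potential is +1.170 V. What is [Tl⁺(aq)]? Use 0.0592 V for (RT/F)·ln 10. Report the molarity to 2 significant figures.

Ag⁺/Ag is the cathode (higher E°); E°cell = +0.80 − (−0.35) = +1.15 V with n = 1.
Rearranging E = E° − (0.0592/n)·log Q gives log Q = 1(+1.15 − (+1.170))/0.0592 = −0.338.
Balancing electrons gives Ag⁺(aq) + Tl(s) → Ag(s) + Tl⁺(aq); thus Q = [Tl⁺(aq)] / [Ag⁺(aq)].
Solving for the unknown gives log [Tl⁺(aq)] = −3.452, so [Tl⁺(aq)] ≈ 0.00035 M.

0.00035 M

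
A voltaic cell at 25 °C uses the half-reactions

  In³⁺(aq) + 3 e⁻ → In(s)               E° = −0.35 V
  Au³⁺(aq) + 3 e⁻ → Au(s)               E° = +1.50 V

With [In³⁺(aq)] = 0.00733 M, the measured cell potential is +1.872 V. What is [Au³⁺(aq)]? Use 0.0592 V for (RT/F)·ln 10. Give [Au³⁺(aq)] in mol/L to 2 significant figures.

0.095 M

Au³⁺/Au is the cathode (higher E°); E°cell = +1.50 − (−0.35) = +1.85 V with n = 3.
Rearranging E = E° − (0.0592/n)·log Q gives log Q = 3(+1.85 − (+1.872))/0.0592 = −1.115.
Balancing electrons gives Au³⁺(aq) + In(s) → Au(s) + In³⁺(aq); thus Q = [In³⁺(aq)] / [Au³⁺(aq)].
Solving for the unknown gives log [Au³⁺(aq)] = −1.020, so [Au³⁺(aq)] ≈ 0.095 M.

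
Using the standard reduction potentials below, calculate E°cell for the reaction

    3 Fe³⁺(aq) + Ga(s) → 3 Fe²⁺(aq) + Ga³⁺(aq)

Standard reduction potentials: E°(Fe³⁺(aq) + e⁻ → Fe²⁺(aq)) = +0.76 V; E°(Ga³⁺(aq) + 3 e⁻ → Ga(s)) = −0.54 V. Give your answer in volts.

+1.30 V

In the reaction as written, Fe³⁺(aq) is reduced (cathode) and Ga³⁺(aq) is produced by oxidation at the anode.
E°cell = E°(cathode) − E°(anode) = +0.76 − (−0.54) = +1.30 V.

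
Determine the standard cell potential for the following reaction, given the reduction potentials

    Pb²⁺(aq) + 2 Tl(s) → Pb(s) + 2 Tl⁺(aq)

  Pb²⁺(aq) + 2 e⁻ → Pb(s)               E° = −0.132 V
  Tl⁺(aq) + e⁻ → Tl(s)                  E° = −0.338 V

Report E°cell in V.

+0.206 V

In the reaction as written, Pb²⁺(aq) is reduced (cathode) and Tl⁺(aq) is produced by oxidation at the anode.
E°cell = E°(cathode) − E°(anode) = −0.132 − (−0.338) = +0.206 V.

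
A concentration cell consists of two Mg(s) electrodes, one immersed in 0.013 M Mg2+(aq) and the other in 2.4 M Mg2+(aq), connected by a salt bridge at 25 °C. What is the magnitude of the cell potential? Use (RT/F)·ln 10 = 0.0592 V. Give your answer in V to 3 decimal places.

For a concentration cell E°cell = 0, since both electrodes use the same couple.
The compartment with the higher Mg2+(aq) concentration (2.4 M) acts as the cathode; ions are reduced there and produced at the dilute (0.013 M) anode.
With n = 2, Ecell = −(0.0592/2)·log([dilute]/[conc]) = −(0.0592/2)·log(0.013/2.4) = +0.067 V.

0.067 V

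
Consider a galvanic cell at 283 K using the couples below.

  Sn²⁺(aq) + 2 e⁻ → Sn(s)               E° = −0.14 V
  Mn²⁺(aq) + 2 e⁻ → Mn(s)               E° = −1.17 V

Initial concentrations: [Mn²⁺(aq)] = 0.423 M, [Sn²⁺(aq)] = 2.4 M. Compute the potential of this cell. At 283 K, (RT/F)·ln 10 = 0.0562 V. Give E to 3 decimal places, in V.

The Sn²⁺/Sn couple has the more positive E°, so it is the cathode; Mn²⁺/Mn is the anode.
E°cell = −0.14 − (−1.17) = +1.03 V, with n = 2 electrons transferred.
The balanced reaction is Sn²⁺(aq) + Mn(s) → Sn(s) + Mn²⁺(aq), so Q = [Mn²⁺(aq)] / [Sn²⁺(aq)] = 0.176 and log Q = −0.754.
By the Nernst equation, E = +1.03 − (0.0562/2)·(−0.754) = +1.051 V.

+1.051 V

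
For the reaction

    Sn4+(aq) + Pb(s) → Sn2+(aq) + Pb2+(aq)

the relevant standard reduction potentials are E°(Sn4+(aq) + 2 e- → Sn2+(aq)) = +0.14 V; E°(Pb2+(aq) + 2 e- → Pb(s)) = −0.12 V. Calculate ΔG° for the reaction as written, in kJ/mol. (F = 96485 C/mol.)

In the reaction as written Sn4+(aq) is reduced, so the Sn⁴⁺/Sn²⁺ couple is the cathode and Pb²⁺/Pb is the anode.
E°cell = +0.14 − (−0.12) = +0.26 V; balancing electrons gives n = 2.
ΔG° = −nFE°cell = −(2)(96485)(+0.26) J/mol = −50.2 kJ/mol.

−50.2 kJ/mol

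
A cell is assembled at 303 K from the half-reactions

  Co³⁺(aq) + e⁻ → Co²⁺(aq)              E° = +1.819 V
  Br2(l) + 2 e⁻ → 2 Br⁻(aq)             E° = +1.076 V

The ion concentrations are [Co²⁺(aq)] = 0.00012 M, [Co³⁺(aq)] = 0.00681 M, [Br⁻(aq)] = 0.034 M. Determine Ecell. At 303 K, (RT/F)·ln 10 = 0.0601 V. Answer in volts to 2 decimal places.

Co³⁺/Co²⁺ is reduced (cathode, E° = +1.819 V) and Br₂/Br⁻ is oxidized (anode).
E°cell = E°cat − E°an = +1.819 − (+1.076) = +0.743 V; n = 2.
For the overall reaction 2 Co³⁺(aq) + 2 Br⁻(aq) → 2 Co²⁺(aq) + Br2(l), Q = [Co²⁺(aq)]^2 / ([Co³⁺(aq)]^2·[Br⁻(aq)]^2) = 0.269, giving log Q = −0.571.
By the Nernst equation, E = +0.743 − (0.0601/2)·(−0.571) = +0.76 V.

+0.76 V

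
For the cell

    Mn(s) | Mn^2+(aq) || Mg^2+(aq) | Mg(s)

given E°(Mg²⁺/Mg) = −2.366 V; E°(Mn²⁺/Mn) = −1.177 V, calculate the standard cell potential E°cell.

−1.189 V

By convention the left-hand electrode in cell notation is the anode (oxidation) and the right-hand electrode is the cathode (reduction).
E°cell = E°(right) − E°(left) = −2.366 − (−1.177) = −1.189 V.
The negative sign shows that, as written, the cell would require an external voltage to drive the reaction.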